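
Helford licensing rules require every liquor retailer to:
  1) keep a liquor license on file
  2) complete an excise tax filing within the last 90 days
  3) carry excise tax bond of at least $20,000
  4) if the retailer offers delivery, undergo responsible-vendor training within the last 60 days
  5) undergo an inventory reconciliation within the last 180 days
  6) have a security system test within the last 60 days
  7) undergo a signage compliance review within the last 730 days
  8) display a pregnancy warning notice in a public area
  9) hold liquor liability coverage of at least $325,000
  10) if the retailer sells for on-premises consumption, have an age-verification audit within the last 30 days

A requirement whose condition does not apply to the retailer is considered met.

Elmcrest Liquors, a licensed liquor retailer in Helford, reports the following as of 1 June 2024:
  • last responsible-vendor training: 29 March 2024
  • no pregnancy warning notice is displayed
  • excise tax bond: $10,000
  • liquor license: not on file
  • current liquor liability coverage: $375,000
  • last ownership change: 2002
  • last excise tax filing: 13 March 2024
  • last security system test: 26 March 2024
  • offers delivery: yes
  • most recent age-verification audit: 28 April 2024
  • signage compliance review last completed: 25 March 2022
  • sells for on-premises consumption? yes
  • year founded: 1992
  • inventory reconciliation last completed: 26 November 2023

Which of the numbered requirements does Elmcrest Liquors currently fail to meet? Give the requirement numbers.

1, 3, 4, 5, 6, 7, 8, 10

1. liquor license absent → not met
2. excise tax filing 80 days ago vs limit 90 → met
3. excise tax bond $10,000 < $20,000 → not met
4. condition 'offers delivery' holds; responsible-vendor training 64 days ago vs limit 60 → not met
5. inventory reconciliation 188 days ago vs limit 180 → not met
6. security system test 67 days ago vs limit 60 → not met
7. signage compliance review 799 days ago vs limit 730 → not met
8. pregnancy warning notice absent → not met
9. liquor liability coverage $375,000 ≥ $325,000 → met
10. condition 'sells for on-premises consumption' holds; age-verification audit 34 days ago vs limit 30 → not met
Not met: 1, 3, 4, 5, 6, 7, 8, 10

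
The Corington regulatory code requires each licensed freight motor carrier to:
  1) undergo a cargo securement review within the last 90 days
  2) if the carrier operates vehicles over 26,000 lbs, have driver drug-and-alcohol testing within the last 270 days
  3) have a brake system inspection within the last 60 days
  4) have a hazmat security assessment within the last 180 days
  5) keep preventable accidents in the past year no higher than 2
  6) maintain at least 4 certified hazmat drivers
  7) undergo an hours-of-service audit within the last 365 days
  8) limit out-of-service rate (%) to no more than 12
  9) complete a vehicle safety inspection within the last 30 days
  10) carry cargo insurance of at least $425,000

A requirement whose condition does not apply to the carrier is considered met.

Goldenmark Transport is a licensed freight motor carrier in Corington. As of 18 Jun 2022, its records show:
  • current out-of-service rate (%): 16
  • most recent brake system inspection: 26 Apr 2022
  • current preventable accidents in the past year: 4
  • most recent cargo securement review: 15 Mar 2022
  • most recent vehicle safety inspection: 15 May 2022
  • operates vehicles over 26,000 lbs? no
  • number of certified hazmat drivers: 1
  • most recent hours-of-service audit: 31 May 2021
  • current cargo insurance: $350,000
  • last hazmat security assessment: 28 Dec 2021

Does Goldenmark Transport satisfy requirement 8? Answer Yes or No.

8. out-of-service rate (%) 16 > 12 → not met

No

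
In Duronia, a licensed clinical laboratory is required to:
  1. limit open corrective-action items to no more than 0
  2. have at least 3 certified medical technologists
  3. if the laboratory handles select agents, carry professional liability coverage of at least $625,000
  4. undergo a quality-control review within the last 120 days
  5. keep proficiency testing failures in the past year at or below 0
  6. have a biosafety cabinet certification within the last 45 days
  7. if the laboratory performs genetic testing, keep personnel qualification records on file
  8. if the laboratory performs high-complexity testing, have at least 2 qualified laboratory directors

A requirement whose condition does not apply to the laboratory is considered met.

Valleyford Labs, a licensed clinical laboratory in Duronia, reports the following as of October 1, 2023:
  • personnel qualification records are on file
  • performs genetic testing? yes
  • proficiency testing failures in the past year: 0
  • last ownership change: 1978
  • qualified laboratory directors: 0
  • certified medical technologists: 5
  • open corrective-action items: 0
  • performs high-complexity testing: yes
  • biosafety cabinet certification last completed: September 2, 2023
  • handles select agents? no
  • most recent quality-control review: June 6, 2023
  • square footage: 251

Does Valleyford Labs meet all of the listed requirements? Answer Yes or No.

1. open corrective-action items 0 ≤ 0 → met
2. certified medical technologists 5 ≥ 3 → met
3. condition 'handles select agents' does not hold → requirement n/a → met
4. quality-control review 117 days ago vs limit 120 → met
5. proficiency testing failures in the past year 0 ≤ 0 → met
6. biosafety cabinet certification 29 days ago vs limit 45 → met
7. condition 'performs genetic testing' holds; personnel qualification records present → met
8. condition 'performs high-complexity testing' holds; qualified laboratory directors 0 < 2 → not met
Not met: 8

No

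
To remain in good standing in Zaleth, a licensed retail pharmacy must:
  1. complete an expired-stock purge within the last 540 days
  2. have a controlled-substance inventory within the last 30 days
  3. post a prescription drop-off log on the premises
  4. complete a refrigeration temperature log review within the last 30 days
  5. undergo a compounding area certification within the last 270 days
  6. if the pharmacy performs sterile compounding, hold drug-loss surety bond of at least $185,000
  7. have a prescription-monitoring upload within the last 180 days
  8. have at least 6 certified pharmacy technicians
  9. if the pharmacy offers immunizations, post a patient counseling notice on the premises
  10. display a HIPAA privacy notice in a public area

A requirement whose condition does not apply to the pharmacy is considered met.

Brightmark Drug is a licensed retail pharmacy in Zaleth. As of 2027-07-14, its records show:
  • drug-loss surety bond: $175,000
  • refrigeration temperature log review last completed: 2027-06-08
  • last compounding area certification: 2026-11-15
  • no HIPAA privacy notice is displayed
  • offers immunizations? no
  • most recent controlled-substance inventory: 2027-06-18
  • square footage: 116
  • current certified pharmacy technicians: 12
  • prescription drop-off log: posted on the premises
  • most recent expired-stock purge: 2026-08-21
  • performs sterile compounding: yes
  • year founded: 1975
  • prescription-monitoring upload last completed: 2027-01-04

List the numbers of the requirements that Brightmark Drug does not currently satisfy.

4, 6, 7, 10

1. expired-stock purge 327 days ago vs limit 540 → met
2. controlled-substance inventory 26 days ago vs limit 30 → met
3. prescription drop-off log present → met
4. refrigeration temperature log review 36 days ago vs limit 30 → not met
5. compounding area certification 241 days ago vs limit 270 → met
6. condition 'performs sterile compounding' holds; drug-loss surety bond $175,000 < $185,000 → not met
7. prescription-monitoring upload 191 days ago vs limit 180 → not met
8. certified pharmacy technicians 12 ≥ 6 → met
9. condition 'offers immunizations' does not hold → requirement n/a → met
10. HIPAA privacy notice absent → not met
Not met: 4, 6, 7, 10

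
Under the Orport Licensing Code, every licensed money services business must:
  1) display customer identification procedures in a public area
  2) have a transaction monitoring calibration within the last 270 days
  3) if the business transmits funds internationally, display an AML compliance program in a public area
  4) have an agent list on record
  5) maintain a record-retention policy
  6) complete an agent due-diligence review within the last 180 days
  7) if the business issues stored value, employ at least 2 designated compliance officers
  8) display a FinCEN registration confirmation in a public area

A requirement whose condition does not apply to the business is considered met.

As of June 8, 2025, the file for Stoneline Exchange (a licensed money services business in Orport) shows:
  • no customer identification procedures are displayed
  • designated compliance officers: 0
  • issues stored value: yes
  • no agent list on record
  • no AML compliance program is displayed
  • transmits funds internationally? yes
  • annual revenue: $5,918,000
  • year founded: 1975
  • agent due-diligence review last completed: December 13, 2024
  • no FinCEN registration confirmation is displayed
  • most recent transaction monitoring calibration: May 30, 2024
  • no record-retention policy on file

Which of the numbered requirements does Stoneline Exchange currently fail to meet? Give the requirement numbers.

1, 2, 3, 4, 5, 7, 8

1. customer identification procedures absent → not met
2. transaction monitoring calibration 374 days ago vs limit 270 → not met
3. condition 'transmits funds internationally' holds; AML compliance program absent → not met
4. agent list absent → not met
5. record-retention policy absent → not met
6. agent due-diligence review 177 days ago vs limit 180 → met
7. condition 'issues stored value' holds; designated compliance officers 0 < 2 → not met
8. FinCEN registration confirmation absent → not met
Not met: 1, 2, 3, 4, 5, 7, 8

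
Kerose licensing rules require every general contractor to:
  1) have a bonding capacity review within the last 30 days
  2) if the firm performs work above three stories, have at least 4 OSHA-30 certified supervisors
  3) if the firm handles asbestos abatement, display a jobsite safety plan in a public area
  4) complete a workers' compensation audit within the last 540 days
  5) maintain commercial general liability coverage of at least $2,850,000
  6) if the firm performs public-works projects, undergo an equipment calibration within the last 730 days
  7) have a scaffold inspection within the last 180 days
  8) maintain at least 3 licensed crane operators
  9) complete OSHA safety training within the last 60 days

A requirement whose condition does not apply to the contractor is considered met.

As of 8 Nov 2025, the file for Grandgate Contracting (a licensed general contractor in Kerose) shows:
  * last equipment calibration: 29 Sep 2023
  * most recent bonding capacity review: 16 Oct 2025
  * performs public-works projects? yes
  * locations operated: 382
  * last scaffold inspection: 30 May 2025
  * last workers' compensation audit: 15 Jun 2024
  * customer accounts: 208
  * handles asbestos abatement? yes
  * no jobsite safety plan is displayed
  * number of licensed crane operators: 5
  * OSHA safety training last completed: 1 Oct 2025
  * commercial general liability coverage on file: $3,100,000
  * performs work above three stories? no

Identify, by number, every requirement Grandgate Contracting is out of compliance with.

1. bonding capacity review 23 days ago vs limit 30 → met
2. condition 'performs work above three stories' does not hold → requirement n/a → met
3. condition 'handles asbestos abatement' holds; jobsite safety plan absent → not met
4. workers' compensation audit 511 days ago vs limit 540 → met
5. commercial general liability coverage $3,100,000 ≥ $2,850,000 → met
6. condition 'performs public-works projects' holds; equipment calibration 771 days ago vs limit 730 → not met
7. scaffold inspection 162 days ago vs limit 180 → met
8. licensed crane operators 5 ≥ 3 → met
9. OSHA safety training 38 days ago vs limit 60 → met
Not met: 3, 6

3, 6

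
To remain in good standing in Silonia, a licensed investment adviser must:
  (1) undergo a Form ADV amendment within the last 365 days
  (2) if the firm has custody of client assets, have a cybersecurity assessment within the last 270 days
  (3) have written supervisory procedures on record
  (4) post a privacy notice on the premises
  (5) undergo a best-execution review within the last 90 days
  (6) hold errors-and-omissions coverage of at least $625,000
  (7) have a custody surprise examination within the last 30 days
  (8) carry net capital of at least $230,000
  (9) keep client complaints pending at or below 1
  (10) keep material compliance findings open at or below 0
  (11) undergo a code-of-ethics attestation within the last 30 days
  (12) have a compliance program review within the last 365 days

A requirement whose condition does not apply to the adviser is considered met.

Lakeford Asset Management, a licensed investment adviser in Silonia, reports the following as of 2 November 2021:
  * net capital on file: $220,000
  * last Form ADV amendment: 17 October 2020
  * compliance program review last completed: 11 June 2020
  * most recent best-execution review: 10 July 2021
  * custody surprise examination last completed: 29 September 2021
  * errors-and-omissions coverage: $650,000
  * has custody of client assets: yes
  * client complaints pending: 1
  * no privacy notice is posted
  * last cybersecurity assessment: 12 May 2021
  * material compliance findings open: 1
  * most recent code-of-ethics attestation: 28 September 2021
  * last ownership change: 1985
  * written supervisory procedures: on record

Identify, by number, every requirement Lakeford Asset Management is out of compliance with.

1, 4, 5, 7, 8, 10, 11, 12

1. Form ADV amendment 381 days ago vs limit 365 → not met
2. condition 'has custody of client assets' holds; cybersecurity assessment 174 days ago vs limit 270 → met
3. written supervisory procedures present → met
4. privacy notice absent → not met
5. best-execution review 115 days ago vs limit 90 → not met
6. errors-and-omissions coverage $650,000 ≥ $625,000 → met
7. custody surprise examination 34 days ago vs limit 30 → not met
8. net capital $220,000 < $230,000 → not met
9. client complaints pending 1 ≤ 1 → met
10. material compliance findings open 1 > 0 → not met
11. code-of-ethics attestation 35 days ago vs limit 30 → not met
12. compliance program review 509 days ago vs limit 365 → not met
Not met: 1, 4, 5, 7, 8, 10, 11, 12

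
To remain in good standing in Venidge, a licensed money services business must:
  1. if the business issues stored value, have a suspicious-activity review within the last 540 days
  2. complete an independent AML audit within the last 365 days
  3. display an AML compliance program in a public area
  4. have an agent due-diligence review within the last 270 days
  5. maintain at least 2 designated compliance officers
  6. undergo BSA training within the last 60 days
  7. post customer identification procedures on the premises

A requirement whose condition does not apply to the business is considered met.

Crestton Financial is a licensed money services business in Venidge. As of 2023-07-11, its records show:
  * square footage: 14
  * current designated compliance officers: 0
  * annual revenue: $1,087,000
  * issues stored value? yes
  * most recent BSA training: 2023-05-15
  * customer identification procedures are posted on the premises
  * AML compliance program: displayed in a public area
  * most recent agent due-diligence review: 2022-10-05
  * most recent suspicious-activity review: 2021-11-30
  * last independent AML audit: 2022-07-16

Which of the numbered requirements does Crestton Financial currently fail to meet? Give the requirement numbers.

1, 4, 5

1. condition 'issues stored value' holds; suspicious-activity review 588 days ago vs limit 540 → not met
2. independent AML audit 360 days ago vs limit 365 → met
3. AML compliance program present → met
4. agent due-diligence review 279 days ago vs limit 270 → not met
5. designated compliance officers 0 < 2 → not met
6. BSA training 57 days ago vs limit 60 → met
7. customer identification procedures present → met
Not met: 1, 4, 5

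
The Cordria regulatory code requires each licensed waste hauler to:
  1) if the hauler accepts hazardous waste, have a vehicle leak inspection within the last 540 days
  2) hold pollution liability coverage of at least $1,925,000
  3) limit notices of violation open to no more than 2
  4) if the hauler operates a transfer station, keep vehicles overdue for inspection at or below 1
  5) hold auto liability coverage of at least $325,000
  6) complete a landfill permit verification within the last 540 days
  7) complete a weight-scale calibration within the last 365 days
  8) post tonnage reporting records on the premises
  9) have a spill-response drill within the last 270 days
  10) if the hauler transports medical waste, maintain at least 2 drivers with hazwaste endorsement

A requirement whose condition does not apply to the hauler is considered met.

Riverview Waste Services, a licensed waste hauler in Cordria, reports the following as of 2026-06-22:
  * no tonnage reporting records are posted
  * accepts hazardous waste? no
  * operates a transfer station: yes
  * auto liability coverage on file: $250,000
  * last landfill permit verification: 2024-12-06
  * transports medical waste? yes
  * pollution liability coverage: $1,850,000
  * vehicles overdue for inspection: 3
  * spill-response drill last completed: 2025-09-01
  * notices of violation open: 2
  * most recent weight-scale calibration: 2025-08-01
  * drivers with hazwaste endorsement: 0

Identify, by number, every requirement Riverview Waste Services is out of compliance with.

1. condition 'accepts hazardous waste' does not hold → requirement n/a → met
2. pollution liability coverage $1,850,000 < $1,925,000 → not met
3. notices of violation open 2 ≤ 2 → met
4. condition 'operates a transfer station' holds; vehicles overdue for inspection 3 > 1 → not met
5. auto liability coverage $250,000 < $325,000 → not met
6. landfill permit verification 563 days ago vs limit 540 → not met
7. weight-scale calibration 325 days ago vs limit 365 → met
8. tonnage reporting records absent → not met
9. spill-response drill 294 days ago vs limit 270 → not met
10. condition 'transports medical waste' holds; drivers with hazwaste endorsement 0 < 2 → not met
Not met: 2, 4, 5, 6, 8, 9, 10

2, 4, 5, 6, 8, 9, 10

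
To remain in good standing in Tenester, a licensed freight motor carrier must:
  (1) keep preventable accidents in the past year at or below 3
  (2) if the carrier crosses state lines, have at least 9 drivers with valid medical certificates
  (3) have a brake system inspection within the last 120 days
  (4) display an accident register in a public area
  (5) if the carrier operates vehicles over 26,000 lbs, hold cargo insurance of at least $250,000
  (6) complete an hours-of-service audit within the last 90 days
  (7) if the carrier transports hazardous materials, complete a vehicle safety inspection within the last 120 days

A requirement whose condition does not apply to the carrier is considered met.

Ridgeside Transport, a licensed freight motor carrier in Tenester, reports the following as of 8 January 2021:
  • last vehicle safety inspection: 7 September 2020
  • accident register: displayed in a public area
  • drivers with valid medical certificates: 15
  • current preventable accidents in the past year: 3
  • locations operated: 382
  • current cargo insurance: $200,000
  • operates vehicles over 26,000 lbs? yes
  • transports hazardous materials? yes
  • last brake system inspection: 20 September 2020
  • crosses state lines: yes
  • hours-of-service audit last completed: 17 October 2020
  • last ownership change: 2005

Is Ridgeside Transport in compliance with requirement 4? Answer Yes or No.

4. accident register present → met

Yes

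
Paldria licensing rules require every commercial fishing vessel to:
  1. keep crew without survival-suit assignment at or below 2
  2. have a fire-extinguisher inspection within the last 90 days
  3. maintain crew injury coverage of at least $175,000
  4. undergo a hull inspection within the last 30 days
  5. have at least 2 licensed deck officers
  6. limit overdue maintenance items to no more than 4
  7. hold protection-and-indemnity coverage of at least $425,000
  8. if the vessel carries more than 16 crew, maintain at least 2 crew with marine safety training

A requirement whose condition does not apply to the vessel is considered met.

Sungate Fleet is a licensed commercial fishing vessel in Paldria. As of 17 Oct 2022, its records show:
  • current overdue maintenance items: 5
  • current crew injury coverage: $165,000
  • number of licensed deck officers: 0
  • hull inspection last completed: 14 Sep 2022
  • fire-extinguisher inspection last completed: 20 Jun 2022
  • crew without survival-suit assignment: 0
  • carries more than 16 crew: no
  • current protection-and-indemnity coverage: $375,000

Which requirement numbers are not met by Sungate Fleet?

2, 3, 4, 5, 6, 7

1. crew without survival-suit assignment 0 ≤ 2 → met
2. fire-extinguisher inspection 119 days ago vs limit 90 → not met
3. crew injury coverage $165,000 < $175,000 → not met
4. hull inspection 33 days ago vs limit 30 → not met
5. licensed deck officers 0 < 2 → not met
6. overdue maintenance items 5 > 4 → not met
7. protection-and-indemnity coverage $375,000 < $425,000 → not met
8. condition 'carries more than 16 crew' does not hold → requirement n/a → met
Not met: 2, 3, 4, 5, 6, 7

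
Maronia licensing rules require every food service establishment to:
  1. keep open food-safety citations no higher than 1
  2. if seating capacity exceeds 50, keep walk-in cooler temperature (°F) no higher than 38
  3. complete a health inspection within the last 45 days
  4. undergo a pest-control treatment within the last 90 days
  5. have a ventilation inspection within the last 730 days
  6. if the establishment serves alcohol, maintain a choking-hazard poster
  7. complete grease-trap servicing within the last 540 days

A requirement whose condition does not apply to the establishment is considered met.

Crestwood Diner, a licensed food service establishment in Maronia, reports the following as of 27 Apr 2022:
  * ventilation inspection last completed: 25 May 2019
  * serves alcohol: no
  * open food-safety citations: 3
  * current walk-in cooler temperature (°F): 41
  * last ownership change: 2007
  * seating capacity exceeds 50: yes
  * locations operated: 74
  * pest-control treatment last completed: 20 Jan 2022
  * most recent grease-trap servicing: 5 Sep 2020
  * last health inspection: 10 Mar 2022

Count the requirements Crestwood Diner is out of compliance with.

6

1. open food-safety citations 3 > 1 → not met
2. condition 'seating capacity exceeds 50' holds; walk-in cooler temperature (°F) 41 > 38 → not met
3. health inspection 48 days ago vs limit 45 → not met
4. pest-control treatment 97 days ago vs limit 90 → not met
5. ventilation inspection 1068 days ago vs limit 730 → not met
6. condition 'serves alcohol' does not hold → requirement n/a → met
7. grease-trap servicing 599 days ago vs limit 540 → not met
Not met: 6 of 7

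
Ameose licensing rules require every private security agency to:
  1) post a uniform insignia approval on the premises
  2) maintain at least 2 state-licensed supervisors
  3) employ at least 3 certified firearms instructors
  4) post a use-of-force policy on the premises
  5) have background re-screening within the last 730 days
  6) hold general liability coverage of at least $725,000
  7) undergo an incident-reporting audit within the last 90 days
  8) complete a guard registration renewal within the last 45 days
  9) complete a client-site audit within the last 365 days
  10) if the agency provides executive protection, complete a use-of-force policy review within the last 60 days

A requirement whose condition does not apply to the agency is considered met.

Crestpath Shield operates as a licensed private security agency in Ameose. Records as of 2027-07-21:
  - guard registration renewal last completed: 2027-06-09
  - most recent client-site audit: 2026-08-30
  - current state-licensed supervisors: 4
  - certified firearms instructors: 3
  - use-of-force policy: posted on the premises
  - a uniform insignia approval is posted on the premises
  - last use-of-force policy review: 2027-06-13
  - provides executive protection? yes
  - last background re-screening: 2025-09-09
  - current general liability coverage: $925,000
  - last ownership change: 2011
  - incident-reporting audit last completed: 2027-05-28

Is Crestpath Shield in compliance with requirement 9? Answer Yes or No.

9. client-site audit 325 days ago vs limit 365 → met

Yes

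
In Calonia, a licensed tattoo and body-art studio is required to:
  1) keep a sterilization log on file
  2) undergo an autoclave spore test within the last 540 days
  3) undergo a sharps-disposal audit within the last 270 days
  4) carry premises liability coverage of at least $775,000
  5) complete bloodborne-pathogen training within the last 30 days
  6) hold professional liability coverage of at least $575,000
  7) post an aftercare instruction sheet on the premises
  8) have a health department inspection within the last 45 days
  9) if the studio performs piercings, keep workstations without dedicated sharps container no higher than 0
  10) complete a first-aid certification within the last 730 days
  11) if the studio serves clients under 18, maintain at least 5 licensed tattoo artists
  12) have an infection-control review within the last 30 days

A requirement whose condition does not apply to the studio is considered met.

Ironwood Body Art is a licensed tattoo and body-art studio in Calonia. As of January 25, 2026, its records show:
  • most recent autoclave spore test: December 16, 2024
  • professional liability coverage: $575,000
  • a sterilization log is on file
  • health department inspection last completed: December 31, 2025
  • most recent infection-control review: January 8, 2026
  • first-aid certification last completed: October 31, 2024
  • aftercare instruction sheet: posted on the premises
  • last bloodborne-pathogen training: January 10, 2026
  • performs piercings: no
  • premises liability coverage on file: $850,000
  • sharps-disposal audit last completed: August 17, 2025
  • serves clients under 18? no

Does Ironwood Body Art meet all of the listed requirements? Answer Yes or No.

Yes

1. sterilization log present → met
2. autoclave spore test 405 days ago vs limit 540 → met
3. sharps-disposal audit 161 days ago vs limit 270 → met
4. premises liability coverage $850,000 ≥ $775,000 → met
5. bloodborne-pathogen training 15 days ago vs limit 30 → met
6. professional liability coverage $575,000 ≥ $575,000 → met
7. aftercare instruction sheet present → met
8. health department inspection 25 days ago vs limit 45 → met
9. condition 'performs piercings' does not hold → requirement n/a → met
10. first-aid certification 451 days ago vs limit 730 → met
11. condition 'serves clients under 18' does not hold → requirement n/a → met
12. infection-control review 17 days ago vs limit 30 → met
All met.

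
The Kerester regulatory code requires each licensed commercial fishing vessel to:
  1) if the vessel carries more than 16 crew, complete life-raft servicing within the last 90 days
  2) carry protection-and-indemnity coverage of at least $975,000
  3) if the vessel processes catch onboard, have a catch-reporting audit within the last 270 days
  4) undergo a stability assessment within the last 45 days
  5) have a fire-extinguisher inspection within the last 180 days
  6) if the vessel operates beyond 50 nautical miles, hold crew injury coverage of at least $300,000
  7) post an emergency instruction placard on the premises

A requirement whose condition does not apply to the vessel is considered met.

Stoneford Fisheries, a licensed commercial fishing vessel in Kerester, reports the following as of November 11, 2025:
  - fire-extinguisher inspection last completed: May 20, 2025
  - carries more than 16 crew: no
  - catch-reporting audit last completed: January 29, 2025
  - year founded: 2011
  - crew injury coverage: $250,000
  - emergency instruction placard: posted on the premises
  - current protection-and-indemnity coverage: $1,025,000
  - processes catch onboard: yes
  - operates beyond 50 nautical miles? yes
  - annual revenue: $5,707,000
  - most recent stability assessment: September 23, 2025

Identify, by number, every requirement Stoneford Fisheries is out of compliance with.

3, 4, 6

1. condition 'carries more than 16 crew' does not hold → requirement n/a → met
2. protection-and-indemnity coverage $1,025,000 ≥ $975,000 → met
3. condition 'processes catch onboard' holds; catch-reporting audit 286 days ago vs limit 270 → not met
4. stability assessment 49 days ago vs limit 45 → not met
5. fire-extinguisher inspection 175 days ago vs limit 180 → met
6. condition 'operates beyond 50 nautical miles' holds; crew injury coverage $250,000 < $300,000 → not met
7. emergency instruction placard present → met
Not met: 3, 4, 6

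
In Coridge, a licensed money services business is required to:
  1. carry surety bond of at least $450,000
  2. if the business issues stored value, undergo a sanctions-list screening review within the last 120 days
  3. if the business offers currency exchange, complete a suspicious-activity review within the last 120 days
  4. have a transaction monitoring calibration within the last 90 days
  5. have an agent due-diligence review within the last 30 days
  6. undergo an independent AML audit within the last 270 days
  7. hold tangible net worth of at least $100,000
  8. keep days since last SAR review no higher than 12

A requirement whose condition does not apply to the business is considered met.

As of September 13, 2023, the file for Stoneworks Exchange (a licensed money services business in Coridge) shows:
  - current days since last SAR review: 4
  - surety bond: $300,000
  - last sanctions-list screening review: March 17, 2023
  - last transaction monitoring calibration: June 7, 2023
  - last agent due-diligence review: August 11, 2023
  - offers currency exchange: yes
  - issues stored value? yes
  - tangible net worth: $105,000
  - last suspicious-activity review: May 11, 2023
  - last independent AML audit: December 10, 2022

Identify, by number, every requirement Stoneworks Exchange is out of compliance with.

1, 2, 3, 4, 5, 6

1. surety bond $300,000 < $450,000 → not met
2. condition 'issues stored value' holds; sanctions-list screening review 180 days ago vs limit 120 → not met
3. condition 'offers currency exchange' holds; suspicious-activity review 125 days ago vs limit 120 → not met
4. transaction monitoring calibration 98 days ago vs limit 90 → not met
5. agent due-diligence review 33 days ago vs limit 30 → not met
6. independent AML audit 277 days ago vs limit 270 → not met
7. tangible net worth $105,000 ≥ $100,000 → met
8. days since last SAR review 4 ≤ 12 → met
Not met: 1, 2, 3, 4, 5, 6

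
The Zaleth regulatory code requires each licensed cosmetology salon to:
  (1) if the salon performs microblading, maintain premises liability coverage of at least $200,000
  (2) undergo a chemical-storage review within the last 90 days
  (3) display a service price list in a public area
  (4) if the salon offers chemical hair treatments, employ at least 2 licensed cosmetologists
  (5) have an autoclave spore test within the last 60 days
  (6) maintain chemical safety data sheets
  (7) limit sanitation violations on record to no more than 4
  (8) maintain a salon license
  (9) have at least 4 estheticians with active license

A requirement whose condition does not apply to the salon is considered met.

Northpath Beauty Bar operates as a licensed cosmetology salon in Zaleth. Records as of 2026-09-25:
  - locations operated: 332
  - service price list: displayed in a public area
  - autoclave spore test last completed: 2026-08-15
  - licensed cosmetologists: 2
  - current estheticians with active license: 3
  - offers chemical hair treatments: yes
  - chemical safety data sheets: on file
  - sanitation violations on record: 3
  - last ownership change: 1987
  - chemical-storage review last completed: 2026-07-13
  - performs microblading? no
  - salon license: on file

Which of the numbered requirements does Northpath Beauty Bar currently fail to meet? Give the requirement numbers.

1. condition 'performs microblading' does not hold → requirement n/a → met
2. chemical-storage review 74 days ago vs limit 90 → met
3. service price list present → met
4. condition 'offers chemical hair treatments' holds; licensed cosmetologists 2 ≥ 2 → met
5. autoclave spore test 41 days ago vs limit 60 → met
6. chemical safety data sheets present → met
7. sanitation violations on record 3 ≤ 4 → met
8. salon license present → met
9. estheticians with active license 3 < 4 → not met
Not met: 9

9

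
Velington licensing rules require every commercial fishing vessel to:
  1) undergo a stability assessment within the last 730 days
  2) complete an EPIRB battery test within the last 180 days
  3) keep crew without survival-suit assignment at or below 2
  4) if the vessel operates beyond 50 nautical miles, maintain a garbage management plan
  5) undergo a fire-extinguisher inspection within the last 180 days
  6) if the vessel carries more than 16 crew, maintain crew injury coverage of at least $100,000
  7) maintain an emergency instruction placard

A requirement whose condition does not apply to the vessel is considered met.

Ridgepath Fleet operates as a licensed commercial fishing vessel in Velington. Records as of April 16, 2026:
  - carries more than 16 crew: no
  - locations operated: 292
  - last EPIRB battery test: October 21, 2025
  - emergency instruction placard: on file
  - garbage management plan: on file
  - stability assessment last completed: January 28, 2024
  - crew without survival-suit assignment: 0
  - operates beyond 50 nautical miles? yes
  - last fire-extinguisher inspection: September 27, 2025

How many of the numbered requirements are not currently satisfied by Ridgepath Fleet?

2

1. stability assessment 809 days ago vs limit 730 → not met
2. EPIRB battery test 177 days ago vs limit 180 → met
3. crew without survival-suit assignment 0 ≤ 2 → met
4. condition 'operates beyond 50 nautical miles' holds; garbage management plan present → met
5. fire-extinguisher inspection 201 days ago vs limit 180 → not met
6. condition 'carries more than 16 crew' does not hold → requirement n/a → met
7. emergency instruction placard present → met
Not met: 2 of 7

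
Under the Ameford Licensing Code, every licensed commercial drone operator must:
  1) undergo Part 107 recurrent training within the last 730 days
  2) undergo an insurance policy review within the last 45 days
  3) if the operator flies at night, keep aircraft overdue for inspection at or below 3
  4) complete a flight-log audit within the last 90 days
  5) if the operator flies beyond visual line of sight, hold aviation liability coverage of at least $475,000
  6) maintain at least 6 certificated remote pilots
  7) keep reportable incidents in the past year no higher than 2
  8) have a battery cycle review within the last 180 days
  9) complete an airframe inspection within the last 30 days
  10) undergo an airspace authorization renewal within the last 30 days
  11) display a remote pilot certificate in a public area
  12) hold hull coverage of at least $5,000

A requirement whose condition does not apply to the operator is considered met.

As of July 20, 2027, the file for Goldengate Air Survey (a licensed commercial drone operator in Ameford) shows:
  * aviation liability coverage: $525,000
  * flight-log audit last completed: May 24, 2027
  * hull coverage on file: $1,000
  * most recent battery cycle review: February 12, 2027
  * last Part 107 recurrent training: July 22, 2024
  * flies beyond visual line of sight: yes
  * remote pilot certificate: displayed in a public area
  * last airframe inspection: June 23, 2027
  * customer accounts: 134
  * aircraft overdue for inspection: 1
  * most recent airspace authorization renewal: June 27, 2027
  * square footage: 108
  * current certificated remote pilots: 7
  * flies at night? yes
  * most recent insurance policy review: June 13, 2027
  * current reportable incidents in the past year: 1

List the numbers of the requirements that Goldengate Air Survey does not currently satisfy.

1. Part 107 recurrent training 1093 days ago vs limit 730 → not met
2. insurance policy review 37 days ago vs limit 45 → met
3. condition 'flies at night' holds; aircraft overdue for inspection 1 ≤ 3 → met
4. flight-log audit 57 days ago vs limit 90 → met
5. condition 'flies beyond visual line of sight' holds; aviation liability coverage $525,000 ≥ $475,000 → met
6. certificated remote pilots 7 ≥ 6 → met
7. reportable incidents in the past year 1 ≤ 2 → met
8. battery cycle review 158 days ago vs limit 180 → met
9. airframe inspection 27 days ago vs limit 30 → met
10. airspace authorization renewal 23 days ago vs limit 30 → met
11. remote pilot certificate present → met
12. hull coverage $1,000 < $5,000 → not met
Not met: 1, 12

1, 12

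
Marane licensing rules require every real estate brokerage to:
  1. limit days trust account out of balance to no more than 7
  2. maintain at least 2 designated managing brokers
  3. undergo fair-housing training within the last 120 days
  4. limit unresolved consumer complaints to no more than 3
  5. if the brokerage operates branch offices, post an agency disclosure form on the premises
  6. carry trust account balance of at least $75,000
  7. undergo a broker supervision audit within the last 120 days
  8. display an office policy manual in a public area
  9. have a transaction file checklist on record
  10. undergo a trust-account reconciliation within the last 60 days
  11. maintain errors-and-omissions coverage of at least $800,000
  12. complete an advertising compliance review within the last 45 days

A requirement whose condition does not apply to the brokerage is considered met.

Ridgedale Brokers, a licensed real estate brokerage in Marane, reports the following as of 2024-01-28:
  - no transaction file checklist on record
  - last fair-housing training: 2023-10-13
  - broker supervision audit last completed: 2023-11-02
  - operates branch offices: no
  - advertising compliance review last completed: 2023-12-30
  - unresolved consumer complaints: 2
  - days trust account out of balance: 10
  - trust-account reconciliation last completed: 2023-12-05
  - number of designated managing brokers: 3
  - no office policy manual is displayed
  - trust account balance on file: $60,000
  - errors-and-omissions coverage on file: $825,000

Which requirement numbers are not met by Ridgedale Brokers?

1. days trust account out of balance 10 > 7 → not met
2. designated managing brokers 3 ≥ 2 → met
3. fair-housing training 107 days ago vs limit 120 → met
4. unresolved consumer complaints 2 ≤ 3 → met
5. condition 'operates branch offices' does not hold → requirement n/a → met
6. trust account balance $60,000 < $75,000 → not met
7. broker supervision audit 87 days ago vs limit 120 → met
8. office policy manual absent → not met
9. transaction file checklist absent → not met
10. trust-account reconciliation 54 days ago vs limit 60 → met
11. errors-and-omissions coverage $825,000 ≥ $800,000 → met
12. advertising compliance review 29 days ago vs limit 45 → met
Not met: 1, 6, 8, 9

1, 6, 8, 9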